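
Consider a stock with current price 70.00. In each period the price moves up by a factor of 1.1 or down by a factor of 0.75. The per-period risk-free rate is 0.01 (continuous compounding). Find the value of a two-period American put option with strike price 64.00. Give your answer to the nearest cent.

Risk-neutral probability p = (e^0.01 − 0.75)/(1.1 − 0.75) = 0.2601/0.3500 = 0.7430
Terminal stock prices: S_uu = 84.7, S_ud = 57.75, S_dd = 39.38
Terminal payoffs (K − S): max(-20.7, 0) = 0, max(6.25, 0) = 6.25, max(24.62, 0) = 24.62
Node u (S = 77): continuation = e^(−0.01)·[0.7430·0.0000 + 0.2570·6.2500] = 1.5903; exercise value = 0.0000 ≤ continuation, so V_u = 1.5903
Node d (S = 52.5): continuation = e^(−0.01)·[0.7430·6.2500 + 0.2570·24.6250] = 10.8632; exercise value = 11.5000 > continuation, so V_d = 11.5000 (exercise)
Node 0 (S = 70): continuation = e^(−0.01)·[0.7430·1.5903 + 0.2570·11.5000] = 4.0959; exercise value = 0.0000 ≤ continuation, so V_0 = 4.0959

4.10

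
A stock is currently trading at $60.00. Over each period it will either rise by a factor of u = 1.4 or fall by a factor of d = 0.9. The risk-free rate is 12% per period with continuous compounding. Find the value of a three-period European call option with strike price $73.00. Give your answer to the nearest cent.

Risk-neutral probability p = (e^0.12 − 0.9)/(1.4 − 0.9) = 0.2275/0.5000 = 0.4550
Terminal stock prices: S_uuu = 164.6, S_uud = 105.8, S_udd = 68.04, S_ddd = 43.74
Terminal payoffs (S − K): max(91.64, 0) = 91.64, max(32.84, 0) = 32.84, max(-4.96, 0) = 0, max(-29.26, 0) = 0
Node uu (S = 117.6): V_uu = e^(−0.12)·[0.4550·91.6400 + 0.5450·32.8400] = 52.8548
Node ud (S = 75.6): V_ud = e^(−0.12)·[0.4550·32.8400 + 0.5450·0.0000] = 13.2524
Node dd (S = 48.6): V_dd = e^(−0.12)·[0.4550·0.0000 + 0.5450·0.0000] = 0.0000
Node u (S = 84): V_u = e^(−0.12)·[0.4550·52.8548 + 0.5450·13.2524] = 27.7351
Node d (S = 54): V_d = e^(−0.12)·[0.4550·13.2524 + 0.5450·0.0000] = 5.3479
Node 0 (S = 60): V_0 = e^(−0.12)·[0.4550·27.7351 + 0.5450·5.3479] = 13.7774

$13.78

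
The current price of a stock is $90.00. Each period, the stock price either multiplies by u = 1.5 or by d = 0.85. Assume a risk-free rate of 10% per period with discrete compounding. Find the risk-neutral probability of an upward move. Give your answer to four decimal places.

Risk-neutral probability p = (1 + 0.1 − 0.85)/(1.5 − 0.85) = 0.2500/0.6500 = 0.3846

p = 0.3846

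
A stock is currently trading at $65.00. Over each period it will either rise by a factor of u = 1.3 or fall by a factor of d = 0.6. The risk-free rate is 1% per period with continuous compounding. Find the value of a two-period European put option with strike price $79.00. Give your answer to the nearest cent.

$22.81

Risk-neutral probability p = (e^0.01 − 0.6)/(1.3 − 0.6) = 0.4101/0.7000 = 0.5858
Terminal stock prices: S_uu = 109.9, S_ud = 50.7, S_dd = 23.4
Terminal payoffs (K − S): max(-30.85, 0) = 0, max(28.3, 0) = 28.3, max(55.6, 0) = 55.6
Node u (S = 84.5): V_u = e^(−0.01)·[0.5858·0.0000 + 0.4142·28.3000] = 11.6056
Node d (S = 39): V_d = e^(−0.01)·[0.5858·28.3000 + 0.4142·55.6000] = 39.2139
Node 0 (S = 65): V_0 = e^(−0.01)·[0.5858·11.6056 + 0.4142·39.2139] = 22.8121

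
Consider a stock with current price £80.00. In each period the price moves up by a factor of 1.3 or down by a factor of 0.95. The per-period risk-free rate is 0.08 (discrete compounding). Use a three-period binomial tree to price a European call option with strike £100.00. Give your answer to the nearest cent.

£8.96

Risk-neutral probability p = (1 + 0.08 − 0.95)/(1.3 − 0.95) = 0.1300/0.3500 = 0.3714
Terminal stock prices: S_uuu = 175.8, S_uud = 128.4, S_udd = 93.86, S_ddd = 68.59
Terminal payoffs (S − K): max(75.76, 0) = 75.76, max(28.44, 0) = 28.44, max(-6.14, 0) = 0, max(-31.41, 0) = 0
Node uu (S = 135.2): V_uu = 1/1.08·[0.3714·75.7600 + 0.6286·28.4400] = 42.6074
Node ud (S = 98.8): V_ud = 1/1.08·[0.3714·28.4400 + 0.6286·0.0000] = 9.7810
Node dd (S = 72.2): V_dd = 1/1.08·[0.3714·0.0000 + 0.6286·0.0000] = 0.0000
Node u (S = 104): V_u = 1/1.08·[0.3714·42.6074 + 0.6286·9.7810] = 20.3460
Node d (S = 76): V_d = 1/1.08·[0.3714·9.7810 + 0.6286·0.0000] = 3.3638
Node 0 (S = 80): V_0 = 1/1.08·[0.3714·20.3460 + 0.6286·3.3638] = 8.9551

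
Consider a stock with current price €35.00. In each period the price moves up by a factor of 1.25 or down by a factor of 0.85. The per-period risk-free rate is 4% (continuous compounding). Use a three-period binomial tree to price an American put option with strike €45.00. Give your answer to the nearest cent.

Risk-neutral probability p = (e^0.04 − 0.85)/(1.25 − 0.85) = 0.1908/0.4000 = 0.4770
Terminal stock prices: S_uuu = 68.36, S_uud = 46.48, S_udd = 31.61, S_ddd = 21.49
Terminal payoffs (K − S): max(-23.36, 0) = 0, max(-1.484, 0) = 0, max(13.39, 0) = 13.39, max(23.51, 0) = 23.51
Node uu (S = 54.69): continuation = e^(−0.04)·[0.4770·0.0000 + 0.5230·0.0000] = 0.0000; exercise value = 0.0000 ≤ continuation, so V_uu = 0.0000
Node ud (S = 37.19): continuation = e^(−0.04)·[0.4770·0.0000 + 0.5230·13.3906] = 6.7283; exercise value = 7.8125 > continuation, so V_ud = 7.8125 (exercise)
Node dd (S = 25.29): continuation = e^(−0.04)·[0.4770·13.3906 + 0.5230·23.5056] = 17.9480; exercise value = 19.7125 > continuation, so V_dd = 19.7125 (exercise)
Node u (S = 43.75): continuation = e^(−0.04)·[0.4770·0.0000 + 0.5230·7.8125] = 3.9255; exercise value = 1.2500 ≤ continuation, so V_u = 3.9255
Node d (S = 29.75): continuation = e^(−0.04)·[0.4770·7.8125 + 0.5230·19.7125] = 13.4855; exercise value = 15.2500 > continuation, so V_d = 15.2500 (exercise)
Node 0 (S = 35): continuation = e^(−0.04)·[0.4770·3.9255 + 0.5230·15.2500] = 9.4618; exercise value = 10.0000 > continuation, so V_0 = 10.0000 (exercise)

€10.00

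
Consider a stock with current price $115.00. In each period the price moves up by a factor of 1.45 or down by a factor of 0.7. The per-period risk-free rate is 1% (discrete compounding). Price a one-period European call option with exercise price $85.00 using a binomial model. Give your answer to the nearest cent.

$33.46

Risk-neutral probability p = (1 + 0.01 − 0.7)/(1.45 − 0.7) = 0.3100/0.7500 = 0.4133
Terminal stock prices: S_u = 166.8, S_d = 80.5
Terminal payoffs (S − K): max(81.75, 0) = 81.75, max(-4.5, 0) = 0
Node 0 (S = 115): V_0 = 1/1.01·[0.4133·81.7500 + 0.5867·0.0000] = 33.4554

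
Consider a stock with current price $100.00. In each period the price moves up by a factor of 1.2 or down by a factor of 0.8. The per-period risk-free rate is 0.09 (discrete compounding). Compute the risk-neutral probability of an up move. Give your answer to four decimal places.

p = 0.7250

Risk-neutral probability p = (1 + 0.09 − 0.8)/(1.2 − 0.8) = 0.2900/0.4000 = 0.7250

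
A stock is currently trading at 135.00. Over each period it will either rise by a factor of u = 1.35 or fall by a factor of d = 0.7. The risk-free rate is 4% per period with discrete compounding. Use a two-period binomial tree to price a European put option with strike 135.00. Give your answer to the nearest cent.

17.90

Risk-neutral probability p = (1 + 0.04 − 0.7)/(1.35 − 0.7) = 0.3400/0.6500 = 0.5231
Terminal stock prices: S_uu = 246, S_ud = 127.6, S_dd = 66.15
Terminal payoffs (K − S): max(-111, 0) = 0, max(7.425, 0) = 7.425, max(68.85, 0) = 68.85
Node u (S = 182.2): V_u = 1/1.04·[0.5231·0.0000 + 0.4769·7.4250] = 3.4050
Node d (S = 94.5): V_d = 1/1.04·[0.5231·7.4250 + 0.4769·68.8500] = 35.3077
Node 0 (S = 135): V_0 = 1/1.04·[0.5231·3.4050 + 0.4769·35.3077] = 17.9039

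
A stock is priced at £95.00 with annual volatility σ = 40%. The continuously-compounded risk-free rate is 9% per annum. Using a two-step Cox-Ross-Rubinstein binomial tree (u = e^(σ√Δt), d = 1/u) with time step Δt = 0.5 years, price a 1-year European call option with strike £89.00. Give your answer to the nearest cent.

£21.35

CRR parameters: u = e^(σ√Δt) = e^(0.4·√0.5) = 1.3269, d = 1/u = 0.7536
Per-period rate: rΔt = 0.09·0.5 = 0.045, so R = e^0.045 = 1.0460
Risk-neutral probability p = (e^0.045 − 0.7536)/(1.3269 − 0.7536) = 0.2924/0.5733 = 0.5100
Terminal stock prices: S_uu = 167.3, S_ud = 95, S_dd = 53.96
Terminal payoffs (S − K): max(78.26, 0) = 78.26, max(6, 0) = 6, max(-35.04, 0) = 0
Node u (S = 126.1): V_u = e^(−0.045)·[0.5100·78.2621 + 0.4900·6.0000] = 40.9714
Node d (S = 71.6): V_d = e^(−0.045)·[0.5100·6.0000 + 0.4900·0.0000] = 2.9256
Node 0 (S = 95): V_0 = e^(−0.045)·[0.5100·40.9714 + 0.4900·2.9256] = 21.3482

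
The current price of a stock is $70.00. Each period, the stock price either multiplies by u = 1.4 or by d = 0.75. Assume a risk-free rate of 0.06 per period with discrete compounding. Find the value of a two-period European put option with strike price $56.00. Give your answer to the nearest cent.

$4.05

Risk-neutral probability p = (1 + 0.06 − 0.75)/(1.4 − 0.75) = 0.3100/0.6500 = 0.4769
Terminal stock prices: S_uu = 137.2, S_ud = 73.5, S_dd = 39.38
Terminal payoffs (K − S): max(-81.2, 0) = 0, max(-17.5, 0) = 0, max(16.62, 0) = 16.62
Node u (S = 98): V_u = 1/1.06·[0.4769·0.0000 + 0.5231·0.0000] = 0.0000
Node d (S = 52.5): V_d = 1/1.06·[0.4769·0.0000 + 0.5231·16.6250] = 8.2039
Node 0 (S = 70): V_0 = 1/1.06·[0.4769·0.0000 + 0.5231·8.2039] = 4.0484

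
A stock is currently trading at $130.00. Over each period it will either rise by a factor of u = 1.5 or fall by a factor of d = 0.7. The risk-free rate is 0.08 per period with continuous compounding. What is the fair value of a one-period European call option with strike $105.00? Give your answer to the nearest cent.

Risk-neutral probability p = (e^0.08 − 0.7)/(1.5 − 0.7) = 0.3833/0.8000 = 0.4791
Terminal stock prices: S_u = 195, S_d = 91
Terminal payoffs (S − K): max(90, 0) = 90, max(-14, 0) = 0
Node 0 (S = 130): V_0 = e^(−0.08)·[0.4791·90.0000 + 0.5209·0.0000] = 39.8046

$39.80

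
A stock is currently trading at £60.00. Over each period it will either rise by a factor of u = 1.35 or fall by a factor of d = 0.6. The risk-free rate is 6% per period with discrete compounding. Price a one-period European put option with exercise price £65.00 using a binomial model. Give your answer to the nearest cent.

£10.58

Risk-neutral probability p = (1 + 0.06 − 0.6)/(1.35 − 0.6) = 0.4600/0.7500 = 0.6133
Terminal stock prices: S_u = 81, S_d = 36
Terminal payoffs (K − S): max(-16, 0) = 0, max(29, 0) = 29
Node 0 (S = 60): V_0 = 1/1.06·[0.6133·0.0000 + 0.3867·29.0000] = 10.5786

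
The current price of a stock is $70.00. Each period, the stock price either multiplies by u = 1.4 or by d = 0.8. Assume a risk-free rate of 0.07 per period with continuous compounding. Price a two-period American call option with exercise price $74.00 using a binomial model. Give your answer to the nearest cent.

$13.23

Risk-neutral probability p = (e^0.07 − 0.8)/(1.4 − 0.8) = 0.2725/0.6000 = 0.4542
Terminal stock prices: S_uu = 137.2, S_ud = 78.4, S_dd = 44.8
Terminal payoffs (S − K): max(63.2, 0) = 63.2, max(4.4, 0) = 4.4, max(-29.2, 0) = 0
Node u (S = 98): continuation = e^(−0.07)·[0.4542·63.2000 + 0.5458·4.4000] = 29.0029; exercise value = 24.0000 ≤ continuation, so V_u = 29.0029
Node d (S = 56): continuation = e^(−0.07)·[0.4542·4.4000 + 0.5458·0.0000] = 1.8633; exercise value = 0.0000 ≤ continuation, so V_d = 1.8633
Node 0 (S = 70): continuation = e^(−0.07)·[0.4542·29.0029 + 0.5458·1.8633] = 13.2302; exercise value = 0.0000 ≤ continuation, so V_0 = 13.2302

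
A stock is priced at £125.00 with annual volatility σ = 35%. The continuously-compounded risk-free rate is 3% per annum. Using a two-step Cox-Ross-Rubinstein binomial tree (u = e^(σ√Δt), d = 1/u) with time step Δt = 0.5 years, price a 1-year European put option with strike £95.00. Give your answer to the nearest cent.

£5.15

CRR parameters: u = e^(σ√Δt) = e^(0.35·√0.5) = 1.2808, d = 1/u = 0.7808
Per-period rate: rΔt = 0.03·0.5 = 0.015, so R = e^0.015 = 1.0151
Risk-neutral probability p = (e^0.015 − 0.7808)/(1.2808 − 0.7808) = 0.2344/0.5000 = 0.4687
Terminal stock prices: S_uu = 205.1, S_ud = 125, S_dd = 76.2
Terminal payoffs (K − S): max(-110.1, 0) = 0, max(-30, 0) = 0, max(18.8, 0) = 18.8
Node u (S = 160.1): V_u = e^(−0.015)·[0.4687·0.0000 + 0.5313·0.0000] = 0.0000
Node d (S = 97.6): V_d = e^(−0.015)·[0.4687·0.0000 + 0.5313·18.8017] = 9.8413
Node 0 (S = 125): V_0 = e^(−0.015)·[0.4687·0.0000 + 0.5313·9.8413] = 5.1512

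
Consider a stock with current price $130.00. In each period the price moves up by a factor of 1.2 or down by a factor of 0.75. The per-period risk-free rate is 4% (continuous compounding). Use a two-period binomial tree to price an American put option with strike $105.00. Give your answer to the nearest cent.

Risk-neutral probability p = (e^0.04 − 0.75)/(1.2 − 0.75) = 0.2908/0.4500 = 0.6462
Terminal stock prices: S_uu = 187.2, S_ud = 117, S_dd = 73.12
Terminal payoffs (K − S): max(-82.2, 0) = 0, max(-12, 0) = 0, max(31.88, 0) = 31.88
Node u (S = 156): continuation = e^(−0.04)·[0.6462·0.0000 + 0.3538·0.0000] = 0.0000; exercise value = 0.0000 ≤ continuation, so V_u = 0.0000
Node d (S = 97.5): continuation = e^(−0.04)·[0.6462·0.0000 + 0.3538·31.8750] = 10.8338; exercise value = 7.5000 ≤ continuation, so V_d = 10.8338
Node 0 (S = 130): continuation = e^(−0.04)·[0.6462·0.0000 + 0.3538·10.8338] = 3.6822; exercise value = 0.0000 ≤ continuation, so V_0 = 3.6822

$3.68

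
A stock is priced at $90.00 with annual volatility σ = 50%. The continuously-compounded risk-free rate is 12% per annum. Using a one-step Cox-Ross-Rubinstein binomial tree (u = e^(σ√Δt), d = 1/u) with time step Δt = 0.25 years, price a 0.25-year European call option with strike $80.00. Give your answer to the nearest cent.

CRR parameters: u = e^(σ√Δt) = e^(0.5·√0.25) = 1.2840, d = 1/u = 0.7788
Per-period rate: rΔt = 0.12·0.25 = 0.03, so R = e^0.03 = 1.0305
Risk-neutral probability p = (e^0.03 − 0.7788)/(1.2840 − 0.7788) = 0.2517/0.5052 = 0.4981
Terminal stock prices: S_u = 115.6, S_d = 70.09
Terminal payoffs (S − K): max(35.56, 0) = 35.56, max(-9.908, 0) = 0
Node 0 (S = 90): V_0 = e^(−0.03)·[0.4981·35.5623 + 0.5019·0.0000] = 17.1902

$17.19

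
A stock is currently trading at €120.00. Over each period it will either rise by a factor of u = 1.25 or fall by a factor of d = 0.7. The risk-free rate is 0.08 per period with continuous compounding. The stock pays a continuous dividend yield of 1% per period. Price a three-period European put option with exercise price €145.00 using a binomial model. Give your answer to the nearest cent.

Per-period risk-free factor R = e^0.08 = 1.0833; dividend-adjusted growth = e^(0.08−0.01) = 1.0725.
Risk-neutral probability p = (1.0725 − 0.7)/(1.25 − 0.7) = 0.3725/0.5500 = 0.6773
Terminal stock prices: S_uuu = 234.4, S_uud = 131.2, S_udd = 73.5, S_ddd = 41.16
Terminal payoffs (K − S): max(-89.38, 0) = 0, max(13.75, 0) = 13.75, max(71.5, 0) = 71.5, max(103.8, 0) = 103.8
Node uu (S = 187.5): V_uu = e^(−0.08)·[0.6773·0.0000 + 0.3227·13.7500] = 4.0961
Node ud (S = 105): V_ud = e^(−0.08)·[0.6773·13.7500 + 0.3227·71.5000] = 29.8966
Node dd (S = 58.8): V_dd = e^(−0.08)·[0.6773·71.5000 + 0.3227·103.8400] = 75.6369
Node u (S = 150): V_u = e^(−0.08)·[0.6773·4.0961 + 0.3227·29.8966] = 11.4672
Node d (S = 84): V_d = e^(−0.08)·[0.6773·29.8966 + 0.3227·75.6369] = 41.2242
Node 0 (S = 120): V_0 = e^(−0.08)·[0.6773·11.4672 + 0.3227·41.2242] = 19.4502

€19.45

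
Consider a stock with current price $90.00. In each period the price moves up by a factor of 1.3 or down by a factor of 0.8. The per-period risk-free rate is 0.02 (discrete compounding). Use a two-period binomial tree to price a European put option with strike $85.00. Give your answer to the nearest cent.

$8.26

Risk-neutral probability p = (1 + 0.02 − 0.8)/(1.3 − 0.8) = 0.2200/0.5000 = 0.4400
Terminal stock prices: S_uu = 152.1, S_ud = 93.6, S_dd = 57.6
Terminal payoffs (K − S): max(-67.1, 0) = 0, max(-8.6, 0) = 0, max(27.4, 0) = 27.4
Node u (S = 117): V_u = 1/1.02·[0.4400·0.0000 + 0.5600·0.0000] = 0.0000
Node d (S = 72): V_d = 1/1.02·[0.4400·0.0000 + 0.5600·27.4000] = 15.0431
Node 0 (S = 90): V_0 = 1/1.02·[0.4400·0.0000 + 0.5600·15.0431] = 8.2590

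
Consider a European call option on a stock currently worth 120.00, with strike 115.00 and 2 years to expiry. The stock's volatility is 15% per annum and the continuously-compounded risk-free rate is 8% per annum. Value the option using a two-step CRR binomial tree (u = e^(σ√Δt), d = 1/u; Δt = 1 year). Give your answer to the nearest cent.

CRR parameters: u = e^(σ√Δt) = e^(0.15·√1) = 1.1618, d = 1/u = 0.8607
Per-period rate: rΔt = 0.08·1 = 0.08, so R = e^0.08 = 1.0833
Risk-neutral probability p = (e^0.08 − 0.8607)/(1.1618 − 0.8607) = 0.2226/0.3011 = 0.7392
Terminal stock prices: S_uu = 162, S_ud = 120, S_dd = 88.9
Terminal payoffs (S − K): max(46.98, 0) = 46.98, max(5, 0) = 5, max(-26.1, 0) = 0
Node u (S = 139.4): V_u = e^(−0.08)·[0.7392·46.9831 + 0.2608·5.0000] = 33.2617
Node d (S = 103.3): V_d = e^(−0.08)·[0.7392·5.0000 + 0.2608·0.0000] = 3.4116
Node 0 (S = 120): V_0 = e^(−0.08)·[0.7392·33.2617 + 0.2608·3.4116] = 23.5168

23.52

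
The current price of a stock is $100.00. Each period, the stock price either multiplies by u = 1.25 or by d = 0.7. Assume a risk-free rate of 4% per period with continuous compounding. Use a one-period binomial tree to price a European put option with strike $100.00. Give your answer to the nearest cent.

Risk-neutral probability p = (e^0.04 − 0.7)/(1.25 − 0.7) = 0.3408/0.5500 = 0.6197
Terminal stock prices: S_u = 125, S_d = 70
Terminal payoffs (K − S): max(-25, 0) = 0, max(30, 0) = 30
Node 0 (S = 100): V_0 = e^(−0.04)·[0.6197·0.0000 + 0.3803·30.0000] = 10.9629

$10.96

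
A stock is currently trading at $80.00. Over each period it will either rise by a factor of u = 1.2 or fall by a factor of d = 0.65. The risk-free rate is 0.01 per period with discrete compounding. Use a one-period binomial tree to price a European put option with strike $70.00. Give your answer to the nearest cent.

$6.16

Risk-neutral probability p = (1 + 0.01 − 0.65)/(1.2 − 0.65) = 0.3600/0.5500 = 0.6545
Terminal stock prices: S_u = 96, S_d = 52
Terminal payoffs (K − S): max(-26, 0) = 0, max(18, 0) = 18
Node 0 (S = 80): V_0 = 1/1.01·[0.6545·0.0000 + 0.3455·18.0000] = 6.1566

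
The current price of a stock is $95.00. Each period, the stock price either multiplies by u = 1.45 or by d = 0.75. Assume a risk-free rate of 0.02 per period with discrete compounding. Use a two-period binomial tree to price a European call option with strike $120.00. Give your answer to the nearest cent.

Risk-neutral probability p = (1 + 0.02 − 0.75)/(1.45 − 0.75) = 0.2700/0.7000 = 0.3857
Terminal stock prices: S_uu = 199.7, S_ud = 103.3, S_dd = 53.44
Terminal payoffs (S − K): max(79.74, 0) = 79.74, max(-16.69, 0) = 0, max(-66.56, 0) = 0
Node u (S = 137.8): V_u = 1/1.02·[0.3857·79.7375 + 0.6143·0.0000] = 30.1528
Node d (S = 71.25): V_d = 1/1.02·[0.3857·0.0000 + 0.6143·0.0000] = 0.0000
Node 0 (S = 95): V_0 = 1/1.02·[0.3857·30.1528 + 0.6143·0.0000] = 11.4023

$11.40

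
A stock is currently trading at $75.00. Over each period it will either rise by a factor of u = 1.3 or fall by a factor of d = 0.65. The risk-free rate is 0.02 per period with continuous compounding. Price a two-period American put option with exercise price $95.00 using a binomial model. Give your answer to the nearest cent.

Risk-neutral probability p = (e^0.02 − 0.65)/(1.3 − 0.65) = 0.3702/0.6500 = 0.5695
Terminal stock prices: S_uu = 126.8, S_ud = 63.38, S_dd = 31.69
Terminal payoffs (K − S): max(-31.75, 0) = 0, max(31.62, 0) = 31.62, max(63.31, 0) = 63.31
Node u (S = 97.5): continuation = e^(−0.02)·[0.5695·0.0000 + 0.4305·31.6250] = 13.3437; exercise value = 0.0000 ≤ continuation, so V_u = 13.3437
Node d (S = 48.75): continuation = e^(−0.02)·[0.5695·31.6250 + 0.4305·63.3125] = 44.3689; exercise value = 46.2500 > continuation, so V_d = 46.2500 (exercise)
Node 0 (S = 75): continuation = e^(−0.02)·[0.5695·13.3437 + 0.4305·46.2500] = 26.9638; exercise value = 20.0000 ≤ continuation, so V_0 = 26.9638

$26.96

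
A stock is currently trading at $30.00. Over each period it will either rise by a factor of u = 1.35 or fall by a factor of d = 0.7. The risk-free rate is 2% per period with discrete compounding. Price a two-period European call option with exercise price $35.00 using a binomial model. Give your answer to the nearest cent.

Risk-neutral probability p = (1 + 0.02 − 0.7)/(1.35 − 0.7) = 0.3200/0.6500 = 0.4923
Terminal stock prices: S_uu = 54.68, S_ud = 28.35, S_dd = 14.7
Terminal payoffs (S − K): max(19.68, 0) = 19.68, max(-6.65, 0) = 0, max(-20.3, 0) = 0
Node u (S = 40.5): V_u = 1/1.02·[0.4923·19.6750 + 0.5077·0.0000] = 9.4962
Node d (S = 21): V_d = 1/1.02·[0.4923·0.0000 + 0.5077·0.0000] = 0.0000
Node 0 (S = 30): V_0 = 1/1.02·[0.4923·9.4962 + 0.5077·0.0000] = 4.5834

$4.58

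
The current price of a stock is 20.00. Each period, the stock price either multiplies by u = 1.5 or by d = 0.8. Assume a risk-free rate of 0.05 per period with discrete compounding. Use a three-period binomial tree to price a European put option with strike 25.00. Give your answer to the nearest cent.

5.61

Risk-neutral probability p = (1 + 0.05 − 0.8)/(1.5 − 0.8) = 0.2500/0.7000 = 0.3571
Terminal stock prices: S_uuu = 67.5, S_uud = 36, S_udd = 19.2, S_ddd = 10.24
Terminal payoffs (K − S): max(-42.5, 0) = 0, max(-11, 0) = 0, max(5.8, 0) = 5.8, max(14.76, 0) = 14.76
Node uu (S = 45): V_uu = 1/1.05·[0.3571·0.0000 + 0.6429·0.0000] = 0.0000
Node ud (S = 24): V_ud = 1/1.05·[0.3571·0.0000 + 0.6429·5.8000] = 3.5510
Node dd (S = 12.8): V_dd = 1/1.05·[0.3571·5.8000 + 0.6429·14.7600] = 11.0095
Node u (S = 30): V_u = 1/1.05·[0.3571·0.0000 + 0.6429·3.5510] = 2.1741
Node d (S = 16): V_d = 1/1.05·[0.3571·3.5510 + 0.6429·11.0095] = 7.9484
Node 0 (S = 20): V_0 = 1/1.05·[0.3571·2.1741 + 0.6429·7.9484] = 5.6058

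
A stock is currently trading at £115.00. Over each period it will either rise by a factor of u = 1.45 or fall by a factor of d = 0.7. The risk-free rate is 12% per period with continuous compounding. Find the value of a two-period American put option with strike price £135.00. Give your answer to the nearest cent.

£24.31

Risk-neutral probability p = (e^0.12 − 0.7)/(1.45 − 0.7) = 0.4275/0.7500 = 0.5700
Terminal stock prices: S_uu = 241.8, S_ud = 116.7, S_dd = 56.35
Terminal payoffs (K − S): max(-106.8, 0) = 0, max(18.28, 0) = 18.28, max(78.65, 0) = 78.65
Node u (S = 166.8): continuation = e^(−0.12)·[0.5700·0.0000 + 0.4300·18.2750] = 6.9697; exercise value = 0.0000 ≤ continuation, so V_u = 6.9697
Node d (S = 80.5): continuation = e^(−0.12)·[0.5700·18.2750 + 0.4300·78.6500] = 39.2343; exercise value = 54.5000 > continuation, so V_d = 54.5000 (exercise)
Node 0 (S = 115): continuation = e^(−0.12)·[0.5700·6.9697 + 0.4300·54.5000] = 24.3087; exercise value = 20.0000 ≤ continuation, so V_0 = 24.3087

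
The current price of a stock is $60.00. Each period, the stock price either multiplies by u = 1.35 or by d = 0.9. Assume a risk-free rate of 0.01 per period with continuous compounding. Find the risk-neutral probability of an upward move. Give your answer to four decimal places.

Risk-neutral probability p = (e^0.01 − 0.9)/(1.35 − 0.9) = 0.1101/0.4500 = 0.2446

p = 0.2446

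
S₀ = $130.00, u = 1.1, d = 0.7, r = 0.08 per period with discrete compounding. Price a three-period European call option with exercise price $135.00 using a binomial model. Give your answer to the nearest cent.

Risk-neutral probability p = (1 + 0.08 − 0.7)/(1.1 − 0.7) = 0.3800/0.4000 = 0.9500
Terminal stock prices: S_uuu = 173, S_uud = 110.1, S_udd = 70.07, S_ddd = 44.59
Terminal payoffs (S − K): max(38.03, 0) = 38.03, max(-24.89, 0) = 0, max(-64.93, 0) = 0, max(-90.41, 0) = 0
Node uu (S = 157.3): V_uu = 1/1.08·[0.9500·38.0300 + 0.0500·0.0000] = 33.4523
Node ud (S = 100.1): V_ud = 1/1.08·[0.9500·0.0000 + 0.0500·0.0000] = 0.0000
Node dd (S = 63.7): V_dd = 1/1.08·[0.9500·0.0000 + 0.0500·0.0000] = 0.0000
Node u (S = 143): V_u = 1/1.08·[0.9500·33.4523 + 0.0500·0.0000] = 29.4256
Node d (S = 91): V_d = 1/1.08·[0.9500·0.0000 + 0.0500·0.0000] = 0.0000
Node 0 (S = 130): V_0 = 1/1.08·[0.9500·29.4256 + 0.0500·0.0000] = 25.8837

$25.88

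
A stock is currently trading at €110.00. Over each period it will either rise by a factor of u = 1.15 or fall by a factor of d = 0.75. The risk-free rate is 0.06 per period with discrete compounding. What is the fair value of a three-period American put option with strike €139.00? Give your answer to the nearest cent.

€29.00

Risk-neutral probability p = (1 + 0.06 − 0.75)/(1.15 − 0.75) = 0.3100/0.4000 = 0.7750
Terminal stock prices: S_uuu = 167.3, S_uud = 109.1, S_udd = 71.16, S_ddd = 46.41
Terminal payoffs (K − S): max(-28.3, 0) = 0, max(29.89, 0) = 29.89, max(67.84, 0) = 67.84, max(92.59, 0) = 92.59
Node uu (S = 145.5): continuation = 1/1.06·[0.7750·0.0000 + 0.2250·29.8938] = 6.3454; exercise value = 0.0000 ≤ continuation, so V_uu = 6.3454
Node ud (S = 94.87): continuation = 1/1.06·[0.7750·29.8938 + 0.2250·67.8438] = 36.2571; exercise value = 44.1250 > continuation, so V_ud = 44.1250 (exercise)
Node dd (S = 61.88): continuation = 1/1.06·[0.7750·67.8438 + 0.2250·92.5938] = 69.2571; exercise value = 77.1250 > continuation, so V_dd = 77.1250 (exercise)
Node u (S = 126.5): continuation = 1/1.06·[0.7750·6.3454 + 0.2250·44.1250] = 14.0055; exercise value = 12.5000 ≤ continuation, so V_u = 14.0055
Node d (S = 82.5): continuation = 1/1.06·[0.7750·44.1250 + 0.2250·77.1250] = 48.6321; exercise value = 56.5000 > continuation, so V_d = 56.5000 (exercise)
Node 0 (S = 110): continuation = 1/1.06·[0.7750·14.0055 + 0.2250·56.5000] = 22.2328; exercise value = 29.0000 > continuation, so V_0 = 29.0000 (exercise)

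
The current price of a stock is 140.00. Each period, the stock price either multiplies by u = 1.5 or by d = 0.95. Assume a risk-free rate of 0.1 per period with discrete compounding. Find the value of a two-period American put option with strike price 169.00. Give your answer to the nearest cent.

29.00

Risk-neutral probability p = (1 + 0.1 − 0.95)/(1.5 − 0.95) = 0.1500/0.5500 = 0.2727
Terminal stock prices: S_uu = 315, S_ud = 199.5, S_dd = 126.3
Terminal payoffs (K − S): max(-146, 0) = 0, max(-30.5, 0) = 0, max(42.65, 0) = 42.65
Node u (S = 210): continuation = 1/1.1·[0.2727·0.0000 + 0.7273·0.0000] = 0.0000; exercise value = 0.0000 ≤ continuation, so V_u = 0.0000
Node d (S = 133): continuation = 1/1.1·[0.2727·0.0000 + 0.7273·42.6500] = 28.1983; exercise value = 36.0000 > continuation, so V_d = 36.0000 (exercise)
Node 0 (S = 140): continuation = 1/1.1·[0.2727·0.0000 + 0.7273·36.0000] = 23.8017; exercise value = 29.0000 > continuation, so V_0 = 29.0000 (exercise)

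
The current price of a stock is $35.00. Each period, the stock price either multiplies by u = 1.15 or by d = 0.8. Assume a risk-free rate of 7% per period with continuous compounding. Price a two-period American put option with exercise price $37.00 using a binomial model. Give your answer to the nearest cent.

Risk-neutral probability p = (e^0.07 − 0.8)/(1.15 − 0.8) = 0.2725/0.3500 = 0.7786
Terminal stock prices: S_uu = 46.29, S_ud = 32.2, S_dd = 22.4
Terminal payoffs (K − S): max(-9.287, 0) = 0, max(4.8, 0) = 4.8, max(14.6, 0) = 14.6
Node u (S = 40.25): continuation = e^(−0.07)·[0.7786·0.0000 + 0.2214·4.8000] = 0.9909; exercise value = 0.0000 ≤ continuation, so V_u = 0.9909
Node d (S = 28): continuation = e^(−0.07)·[0.7786·4.8000 + 0.2214·14.6000] = 6.4986; exercise value = 9.0000 > continuation, so V_d = 9.0000 (exercise)
Node 0 (S = 35): continuation = e^(−0.07)·[0.7786·0.9909 + 0.2214·9.0000] = 2.5773; exercise value = 2.0000 ≤ continuation, so V_0 = 2.5773

$2.58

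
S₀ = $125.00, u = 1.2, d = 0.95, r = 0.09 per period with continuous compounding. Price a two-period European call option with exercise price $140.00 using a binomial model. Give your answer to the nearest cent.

Risk-neutral probability p = (e^0.09 − 0.95)/(1.2 − 0.95) = 0.1442/0.2500 = 0.5767
Terminal stock prices: S_uu = 180, S_ud = 142.5, S_dd = 112.8
Terminal payoffs (S − K): max(40, 0) = 40, max(2.5, 0) = 2.5, max(-27.19, 0) = 0
Node u (S = 150): V_u = e^(−0.09)·[0.5767·40.0000 + 0.4233·2.5000] = 22.0496
Node d (S = 118.8): V_d = e^(−0.09)·[0.5767·2.5000 + 0.4233·0.0000] = 1.3177
Node 0 (S = 125): V_0 = e^(−0.09)·[0.5767·22.0496 + 0.4233·1.3177] = 12.1313

$12.13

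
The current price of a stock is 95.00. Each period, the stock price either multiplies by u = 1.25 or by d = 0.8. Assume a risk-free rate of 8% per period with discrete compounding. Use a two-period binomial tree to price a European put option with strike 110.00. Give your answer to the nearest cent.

Risk-neutral probability p = (1 + 0.08 − 0.8)/(1.25 − 0.8) = 0.2800/0.4500 = 0.6222
Terminal stock prices: S_uu = 148.4, S_ud = 95, S_dd = 60.8
Terminal payoffs (K − S): max(-38.44, 0) = 0, max(15, 0) = 15, max(49.2, 0) = 49.2
Node u (S = 118.8): V_u = 1/1.08·[0.6222·0.0000 + 0.3778·15.0000] = 5.2469
Node d (S = 76): V_d = 1/1.08·[0.6222·15.0000 + 0.3778·49.2000] = 25.8519
Node 0 (S = 95): V_0 = 1/1.08·[0.6222·5.2469 + 0.3778·25.8519] = 12.0657

12.07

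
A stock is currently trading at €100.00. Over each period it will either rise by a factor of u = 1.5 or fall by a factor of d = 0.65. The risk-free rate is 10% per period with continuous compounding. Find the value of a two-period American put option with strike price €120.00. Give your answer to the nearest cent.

Risk-neutral probability p = (e^0.1 − 0.65)/(1.5 − 0.65) = 0.4552/0.8500 = 0.5355
Terminal stock prices: S_uu = 225, S_ud = 97.5, S_dd = 42.25
Terminal payoffs (K − S): max(-105, 0) = 0, max(22.5, 0) = 22.5, max(77.75, 0) = 77.75
Node u (S = 150): continuation = e^(−0.1)·[0.5355·0.0000 + 0.4645·22.5000] = 9.4568; exercise value = 0.0000 ≤ continuation, so V_u = 9.4568
Node d (S = 65): continuation = e^(−0.1)·[0.5355·22.5000 + 0.4645·77.7500] = 43.5805; exercise value = 55.0000 > continuation, so V_d = 55.0000 (exercise)
Node 0 (S = 100): continuation = e^(−0.1)·[0.5355·9.4568 + 0.4645·55.0000] = 27.6987; exercise value = 20.0000 ≤ continuation, so V_0 = 27.6987

€27.70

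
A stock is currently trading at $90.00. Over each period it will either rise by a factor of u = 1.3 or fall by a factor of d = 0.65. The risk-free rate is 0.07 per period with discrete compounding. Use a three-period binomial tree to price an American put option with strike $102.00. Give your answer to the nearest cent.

Risk-neutral probability p = (1 + 0.07 − 0.65)/(1.3 − 0.65) = 0.4200/0.6500 = 0.6462
Terminal stock prices: S_uuu = 197.7, S_uud = 98.87, S_udd = 49.43, S_ddd = 24.72
Terminal payoffs (K − S): max(-95.73, 0) = 0, max(3.135, 0) = 3.135, max(52.57, 0) = 52.57, max(77.28, 0) = 77.28
Node uu (S = 152.1): continuation = 1/1.07·[0.6462·0.0000 + 0.3538·3.1350] = 1.0367; exercise value = 0.0000 ≤ continuation, so V_uu = 1.0367
Node ud (S = 76.05): continuation = 1/1.07·[0.6462·3.1350 + 0.3538·52.5675] = 19.2771; exercise value = 25.9500 > continuation, so V_ud = 25.9500 (exercise)
Node dd (S = 38.03): continuation = 1/1.07·[0.6462·52.5675 + 0.3538·77.2837] = 57.3021; exercise value = 63.9750 > continuation, so V_dd = 63.9750 (exercise)
Node u (S = 117): continuation = 1/1.07·[0.6462·1.0367 + 0.3538·25.9500] = 9.2077; exercise value = 0.0000 ≤ continuation, so V_u = 9.2077
Node d (S = 58.5): continuation = 1/1.07·[0.6462·25.9500 + 0.3538·63.9750] = 36.8271; exercise value = 43.5000 > continuation, so V_d = 43.5000 (exercise)
Node 0 (S = 90): continuation = 1/1.07·[0.6462·9.2077 + 0.3538·43.5000] = 19.9457; exercise value = 12.0000 ≤ continuation, so V_0 = 19.9457

$19.95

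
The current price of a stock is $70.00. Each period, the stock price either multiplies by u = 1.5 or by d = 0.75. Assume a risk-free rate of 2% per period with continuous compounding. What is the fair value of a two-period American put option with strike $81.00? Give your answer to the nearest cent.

Risk-neutral probability p = (e^0.02 − 0.75)/(1.5 − 0.75) = 0.2702/0.7500 = 0.3603
Terminal stock prices: S_uu = 157.5, S_ud = 78.75, S_dd = 39.38
Terminal payoffs (K − S): max(-76.5, 0) = 0, max(2.25, 0) = 2.25, max(41.62, 0) = 41.62
Node u (S = 105): continuation = e^(−0.02)·[0.3603·0.0000 + 0.6397·2.2500] = 1.4109; exercise value = 0.0000 ≤ continuation, so V_u = 1.4109
Node d (S = 52.5): continuation = e^(−0.02)·[0.3603·2.2500 + 0.6397·41.6250] = 26.8961; exercise value = 28.5000 > continuation, so V_d = 28.5000 (exercise)
Node 0 (S = 70): continuation = e^(−0.02)·[0.3603·1.4109 + 0.6397·28.5000] = 18.3696; exercise value = 11.0000 ≤ continuation, so V_0 = 18.3696

$18.37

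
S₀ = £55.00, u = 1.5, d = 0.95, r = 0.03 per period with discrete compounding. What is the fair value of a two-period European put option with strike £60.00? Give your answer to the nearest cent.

£7.13

Risk-neutral probability p = (1 + 0.03 − 0.95)/(1.5 − 0.95) = 0.0800/0.5500 = 0.1455
Terminal stock prices: S_uu = 123.8, S_ud = 78.38, S_dd = 49.64
Terminal payoffs (K − S): max(-63.75, 0) = 0, max(-18.38, 0) = 0, max(10.36, 0) = 10.36
Node u (S = 82.5): V_u = 1/1.03·[0.1455·0.0000 + 0.8545·0.0000] = 0.0000
Node d (S = 52.25): V_d = 1/1.03·[0.1455·0.0000 + 0.8545·10.3625] = 8.5973
Node 0 (S = 55): V_0 = 1/1.03·[0.1455·0.0000 + 0.8545·8.5973] = 7.1328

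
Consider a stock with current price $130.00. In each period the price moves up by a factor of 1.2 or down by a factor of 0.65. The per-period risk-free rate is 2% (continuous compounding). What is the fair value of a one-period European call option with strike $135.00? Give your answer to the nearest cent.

$13.86

Risk-neutral probability p = (e^0.02 − 0.65)/(1.2 − 0.65) = 0.3702/0.5500 = 0.6731
Terminal stock prices: S_u = 156, S_d = 84.5
Terminal payoffs (S − K): max(21, 0) = 21, max(-50.5, 0) = 0
Node 0 (S = 130): V_0 = e^(−0.02)·[0.6731·21.0000 + 0.3269·0.0000] = 13.8551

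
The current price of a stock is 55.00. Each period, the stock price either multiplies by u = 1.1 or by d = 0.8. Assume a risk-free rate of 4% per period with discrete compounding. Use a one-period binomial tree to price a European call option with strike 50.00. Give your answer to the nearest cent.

8.08

Risk-neutral probability p = (1 + 0.04 − 0.8)/(1.1 − 0.8) = 0.2400/0.3000 = 0.8000
Terminal stock prices: S_u = 60.5, S_d = 44
Terminal payoffs (S − K): max(10.5, 0) = 10.5, max(-6, 0) = 0
Node 0 (S = 55): V_0 = 1/1.04·[0.8000·10.5000 + 0.2000·0.0000] = 8.0769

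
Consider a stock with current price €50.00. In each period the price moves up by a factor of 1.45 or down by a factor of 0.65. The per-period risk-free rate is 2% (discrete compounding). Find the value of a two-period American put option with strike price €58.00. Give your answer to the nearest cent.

€16.04

Risk-neutral probability p = (1 + 0.02 − 0.65)/(1.45 − 0.65) = 0.3700/0.8000 = 0.4625
Terminal stock prices: S_uu = 105.1, S_ud = 47.12, S_dd = 21.13
Terminal payoffs (K − S): max(-47.12, 0) = 0, max(10.88, 0) = 10.88, max(36.88, 0) = 36.88
Node u (S = 72.5): continuation = 1/1.02·[0.4625·0.0000 + 0.5375·10.8750] = 5.7307; exercise value = 0.0000 ≤ continuation, so V_u = 5.7307
Node d (S = 32.5): continuation = 1/1.02·[0.4625·10.8750 + 0.5375·36.8750] = 24.3627; exercise value = 25.5000 > continuation, so V_d = 25.5000 (exercise)
Node 0 (S = 50): continuation = 1/1.02·[0.4625·5.7307 + 0.5375·25.5000] = 16.0360; exercise value = 8.0000 ≤ continuation, so V_0 = 16.0360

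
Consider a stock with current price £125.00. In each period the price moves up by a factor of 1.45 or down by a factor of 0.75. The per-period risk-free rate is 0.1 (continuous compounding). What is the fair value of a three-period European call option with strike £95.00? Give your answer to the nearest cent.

£58.37

Risk-neutral probability p = (e^0.1 − 0.75)/(1.45 − 0.75) = 0.3552/0.7000 = 0.5074
Terminal stock prices: S_uuu = 381.1, S_uud = 197.1, S_udd = 102, S_ddd = 52.73
Terminal payoffs (S − K): max(286.1, 0) = 286.1, max(102.1, 0) = 102.1, max(6.953, 0) = 6.953, max(-42.27, 0) = 0
Node uu (S = 262.8): V_uu = e^(−0.1)·[0.5074·286.0781 + 0.4926·102.1094] = 176.8529
Node ud (S = 135.9): V_ud = e^(−0.1)·[0.5074·102.1094 + 0.4926·6.9531] = 49.9779
Node dd (S = 70.31): V_dd = e^(−0.1)·[0.5074·6.9531 + 0.4926·0.0000] = 3.1922
Node u (S = 181.2): V_u = e^(−0.1)·[0.5074·176.8529 + 0.4926·49.9779] = 103.4706
Node d (S = 93.75): V_d = e^(−0.1)·[0.5074·49.9779 + 0.4926·3.1922] = 24.3679
Node 0 (S = 125): V_0 = e^(−0.1)·[0.5074·103.4706 + 0.4926·24.3679] = 58.3652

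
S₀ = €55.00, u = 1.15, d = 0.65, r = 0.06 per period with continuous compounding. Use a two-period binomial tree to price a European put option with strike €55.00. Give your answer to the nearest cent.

€4.45

Risk-neutral probability p = (e^0.06 − 0.65)/(1.15 − 0.65) = 0.4118/0.5000 = 0.8237
Terminal stock prices: S_uu = 72.74, S_ud = 41.11, S_dd = 23.24
Terminal payoffs (K − S): max(-17.74, 0) = 0, max(13.89, 0) = 13.89, max(31.76, 0) = 31.76
Node u (S = 63.25): V_u = e^(−0.06)·[0.8237·0.0000 + 0.1763·13.8875] = 2.3061
Node d (S = 35.75): V_d = e^(−0.06)·[0.8237·13.8875 + 0.1763·31.7625] = 16.0470
Node 0 (S = 55): V_0 = e^(−0.06)·[0.8237·2.3061 + 0.1763·16.0470] = 4.4536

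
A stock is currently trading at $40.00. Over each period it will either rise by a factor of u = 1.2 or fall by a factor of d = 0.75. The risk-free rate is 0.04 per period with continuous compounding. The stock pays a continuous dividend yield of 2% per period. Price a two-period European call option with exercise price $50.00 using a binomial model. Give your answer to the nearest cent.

$2.53

Per-period risk-free factor R = e^0.04 = 1.0408; dividend-adjusted growth = e^(0.04−0.02) = 1.0202.
Risk-neutral probability p = (1.0202 − 0.75)/(1.2 − 0.75) = 0.2702/0.4500 = 0.6004
Terminal stock prices: S_uu = 57.6, S_ud = 36, S_dd = 22.5
Terminal payoffs (S − K): max(7.6, 0) = 7.6, max(-14, 0) = 0, max(-27.5, 0) = 0
Node u (S = 48): V_u = e^(−0.04)·[0.6004·7.6000 + 0.3996·0.0000] = 4.3845
Node d (S = 30): V_d = e^(−0.04)·[0.6004·0.0000 + 0.3996·0.0000] = 0.0000
Node 0 (S = 40): V_0 = e^(−0.04)·[0.6004·4.3845 + 0.3996·0.0000] = 2.5294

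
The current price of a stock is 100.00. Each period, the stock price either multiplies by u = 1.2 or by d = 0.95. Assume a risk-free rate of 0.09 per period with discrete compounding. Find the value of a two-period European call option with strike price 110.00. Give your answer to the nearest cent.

Risk-neutral probability p = (1 + 0.09 − 0.95)/(1.2 − 0.95) = 0.1400/0.2500 = 0.5600
Terminal stock prices: S_uu = 144, S_ud = 114, S_dd = 90.25
Terminal payoffs (S − K): max(34, 0) = 34, max(4, 0) = 4, max(-19.75, 0) = 0
Node u (S = 120): V_u = 1/1.09·[0.5600·34.0000 + 0.4400·4.0000] = 19.0826
Node d (S = 95): V_d = 1/1.09·[0.5600·4.0000 + 0.4400·0.0000] = 2.0550
Node 0 (S = 100): V_0 = 1/1.09·[0.5600·19.0826 + 0.4400·2.0550] = 10.6334

10.63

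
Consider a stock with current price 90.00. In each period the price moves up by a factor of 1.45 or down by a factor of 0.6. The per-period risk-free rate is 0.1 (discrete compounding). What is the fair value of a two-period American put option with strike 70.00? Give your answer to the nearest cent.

Risk-neutral probability p = (1 + 0.1 − 0.6)/(1.45 − 0.6) = 0.5000/0.8500 = 0.5882
Terminal stock prices: S_uu = 189.2, S_ud = 78.3, S_dd = 32.4
Terminal payoffs (K − S): max(-119.2, 0) = 0, max(-8.3, 0) = 0, max(37.6, 0) = 37.6
Node u (S = 130.5): continuation = 1/1.1·[0.5882·0.0000 + 0.4118·0.0000] = 0.0000; exercise value = 0.0000 ≤ continuation, so V_u = 0.0000
Node d (S = 54): continuation = 1/1.1·[0.5882·0.0000 + 0.4118·37.6000] = 14.0749; exercise value = 16.0000 > continuation, so V_d = 16.0000 (exercise)
Node 0 (S = 90): continuation = 1/1.1·[0.5882·0.0000 + 0.4118·16.0000] = 5.9893; exercise value = 0.0000 ≤ continuation, so V_0 = 5.9893

5.99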